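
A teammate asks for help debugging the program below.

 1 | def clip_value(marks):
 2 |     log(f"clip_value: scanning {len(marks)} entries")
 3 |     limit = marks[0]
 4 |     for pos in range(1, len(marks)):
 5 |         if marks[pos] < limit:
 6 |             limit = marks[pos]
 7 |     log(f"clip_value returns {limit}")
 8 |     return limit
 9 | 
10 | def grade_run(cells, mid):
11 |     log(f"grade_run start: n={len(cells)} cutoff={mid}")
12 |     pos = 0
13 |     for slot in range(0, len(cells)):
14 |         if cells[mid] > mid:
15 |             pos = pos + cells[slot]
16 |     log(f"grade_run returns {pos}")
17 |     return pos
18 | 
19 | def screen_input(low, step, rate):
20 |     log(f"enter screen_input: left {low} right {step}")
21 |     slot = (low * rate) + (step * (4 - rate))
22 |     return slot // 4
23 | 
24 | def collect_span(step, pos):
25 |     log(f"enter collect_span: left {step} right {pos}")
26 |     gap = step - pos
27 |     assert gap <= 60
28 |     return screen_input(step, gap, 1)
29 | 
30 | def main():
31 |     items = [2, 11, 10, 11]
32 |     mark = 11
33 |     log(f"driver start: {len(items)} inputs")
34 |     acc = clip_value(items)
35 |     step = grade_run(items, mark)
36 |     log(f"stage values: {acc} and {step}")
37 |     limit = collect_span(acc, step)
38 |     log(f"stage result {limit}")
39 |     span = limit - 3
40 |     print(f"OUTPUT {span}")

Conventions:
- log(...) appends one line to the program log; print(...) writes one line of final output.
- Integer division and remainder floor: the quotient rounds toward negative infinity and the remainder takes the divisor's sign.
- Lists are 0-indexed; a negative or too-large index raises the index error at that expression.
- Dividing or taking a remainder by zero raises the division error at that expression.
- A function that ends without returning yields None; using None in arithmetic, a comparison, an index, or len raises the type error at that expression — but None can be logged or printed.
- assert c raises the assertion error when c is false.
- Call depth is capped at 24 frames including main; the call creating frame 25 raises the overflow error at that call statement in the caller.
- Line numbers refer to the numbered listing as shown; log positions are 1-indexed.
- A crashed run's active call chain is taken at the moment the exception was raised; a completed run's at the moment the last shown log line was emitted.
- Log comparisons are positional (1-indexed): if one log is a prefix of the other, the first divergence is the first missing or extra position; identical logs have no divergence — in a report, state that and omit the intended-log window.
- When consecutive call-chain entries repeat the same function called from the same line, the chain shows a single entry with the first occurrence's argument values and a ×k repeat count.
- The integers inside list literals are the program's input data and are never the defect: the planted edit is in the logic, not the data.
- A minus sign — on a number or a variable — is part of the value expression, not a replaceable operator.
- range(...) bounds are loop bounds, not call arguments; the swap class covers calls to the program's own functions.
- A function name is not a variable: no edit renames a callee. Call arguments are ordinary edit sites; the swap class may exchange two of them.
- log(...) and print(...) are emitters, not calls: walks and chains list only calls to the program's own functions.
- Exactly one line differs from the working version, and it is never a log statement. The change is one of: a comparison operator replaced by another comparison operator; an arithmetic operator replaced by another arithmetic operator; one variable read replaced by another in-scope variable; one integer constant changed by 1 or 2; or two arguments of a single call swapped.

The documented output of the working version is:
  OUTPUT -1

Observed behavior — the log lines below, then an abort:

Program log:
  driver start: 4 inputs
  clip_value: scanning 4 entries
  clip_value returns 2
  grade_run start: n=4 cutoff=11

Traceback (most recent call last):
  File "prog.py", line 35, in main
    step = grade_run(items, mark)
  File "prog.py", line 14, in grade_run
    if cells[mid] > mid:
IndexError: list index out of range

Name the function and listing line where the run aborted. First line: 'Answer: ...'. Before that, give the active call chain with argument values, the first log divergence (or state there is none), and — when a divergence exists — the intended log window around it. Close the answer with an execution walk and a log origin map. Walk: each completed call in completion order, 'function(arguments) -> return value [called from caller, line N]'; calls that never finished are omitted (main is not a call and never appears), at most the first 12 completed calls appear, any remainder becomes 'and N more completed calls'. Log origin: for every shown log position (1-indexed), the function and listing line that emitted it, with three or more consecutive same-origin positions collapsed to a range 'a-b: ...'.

Answer: the error was raised in grade_run, line 14.
The tell: The faulty run's log stops after 4 lines; the working version's next line would be 'grade_run returns 0'.
Call chain: main -> grade_run([2, 11, 10, 11], 11) (called at line 35).
First divergence: position 5 — after 4 matching lines the faulty run goes silent; intended next line 'grade_run returns 0'.
Intended log window:
  3: clip_value returns 2
  4: grade_run start: n=4 cutoff=11
  5: grade_run returns 0
  6: stage values: 2 and 0
Execution walk:
  clip_value([2, 11, 10, 11]) -> 2  [called from main, line 34]
Origin of each log line:
  1 — main, line 33
  2 — clip_value, line 2
  3 — clip_value, line 7
  4 — grade_run, line 11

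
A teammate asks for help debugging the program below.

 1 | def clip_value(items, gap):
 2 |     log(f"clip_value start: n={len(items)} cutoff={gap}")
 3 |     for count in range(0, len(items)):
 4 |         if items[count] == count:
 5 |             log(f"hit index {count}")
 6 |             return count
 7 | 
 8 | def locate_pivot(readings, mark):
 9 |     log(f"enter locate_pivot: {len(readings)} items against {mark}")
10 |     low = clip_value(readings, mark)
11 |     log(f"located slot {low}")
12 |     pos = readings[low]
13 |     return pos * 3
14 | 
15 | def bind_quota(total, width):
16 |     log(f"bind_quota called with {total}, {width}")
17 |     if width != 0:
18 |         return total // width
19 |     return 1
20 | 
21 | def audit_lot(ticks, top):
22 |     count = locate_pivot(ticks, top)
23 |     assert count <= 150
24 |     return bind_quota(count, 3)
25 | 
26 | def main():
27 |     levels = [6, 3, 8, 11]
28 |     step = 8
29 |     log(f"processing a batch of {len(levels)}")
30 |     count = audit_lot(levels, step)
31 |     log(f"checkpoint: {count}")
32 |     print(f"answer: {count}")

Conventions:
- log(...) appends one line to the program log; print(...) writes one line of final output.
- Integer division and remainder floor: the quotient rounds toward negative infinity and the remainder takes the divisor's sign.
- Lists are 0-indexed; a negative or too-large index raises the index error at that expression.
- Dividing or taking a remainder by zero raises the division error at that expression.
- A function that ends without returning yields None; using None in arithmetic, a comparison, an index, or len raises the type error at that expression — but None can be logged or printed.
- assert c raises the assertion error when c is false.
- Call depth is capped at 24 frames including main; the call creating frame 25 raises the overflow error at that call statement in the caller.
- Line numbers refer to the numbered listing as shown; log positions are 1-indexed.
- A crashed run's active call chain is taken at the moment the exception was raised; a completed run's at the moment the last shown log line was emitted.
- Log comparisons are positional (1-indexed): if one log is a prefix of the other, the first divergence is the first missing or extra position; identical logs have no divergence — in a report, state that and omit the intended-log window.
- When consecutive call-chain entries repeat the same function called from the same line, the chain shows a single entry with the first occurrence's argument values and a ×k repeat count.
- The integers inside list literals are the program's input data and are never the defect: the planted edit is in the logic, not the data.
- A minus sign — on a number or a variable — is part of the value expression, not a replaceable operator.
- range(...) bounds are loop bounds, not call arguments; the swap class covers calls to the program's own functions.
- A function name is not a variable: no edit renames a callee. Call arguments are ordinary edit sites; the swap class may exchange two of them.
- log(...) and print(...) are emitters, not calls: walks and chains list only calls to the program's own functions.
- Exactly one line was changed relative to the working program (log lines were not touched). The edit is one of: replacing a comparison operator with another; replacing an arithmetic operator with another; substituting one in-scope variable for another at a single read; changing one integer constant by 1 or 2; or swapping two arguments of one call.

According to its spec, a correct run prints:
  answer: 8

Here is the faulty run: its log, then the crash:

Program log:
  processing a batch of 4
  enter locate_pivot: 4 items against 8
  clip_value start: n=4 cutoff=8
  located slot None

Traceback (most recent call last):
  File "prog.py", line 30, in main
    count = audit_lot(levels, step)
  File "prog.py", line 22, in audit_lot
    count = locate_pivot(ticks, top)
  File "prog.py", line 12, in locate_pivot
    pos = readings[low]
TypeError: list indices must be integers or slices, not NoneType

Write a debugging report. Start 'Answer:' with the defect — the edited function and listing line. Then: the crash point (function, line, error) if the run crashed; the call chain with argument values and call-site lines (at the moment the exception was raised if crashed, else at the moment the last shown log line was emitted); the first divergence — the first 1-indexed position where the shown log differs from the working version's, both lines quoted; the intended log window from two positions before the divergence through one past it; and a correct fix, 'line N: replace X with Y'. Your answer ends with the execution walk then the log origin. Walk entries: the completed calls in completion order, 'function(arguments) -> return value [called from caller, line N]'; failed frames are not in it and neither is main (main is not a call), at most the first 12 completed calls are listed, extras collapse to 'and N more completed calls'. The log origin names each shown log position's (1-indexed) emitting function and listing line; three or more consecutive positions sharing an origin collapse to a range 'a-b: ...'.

Answer: the defect is in clip_value at line 4.
Key observation: Position 4 is the first bad log line: 'located slot None' should read 'hit index 2'.
Crash: locate_pivot, line 12, TypeError.
Call chain: main -> audit_lot([6, 3, 8, 11], 8) (called at line 30) -> locate_pivot([6, 3, 8, 11], 8) (called at line 22).
First divergence: at position 4 the run shows 'located slot None' where the working version logs 'hit index 2'.
Intended log window:
  2: enter locate_pivot: 4 items against 8
  3: clip_value start: n=4 cutoff=8
  4: hit index 2
  5: located slot 2
Execution walk:
  clip_value([6, 3, 8, 11], 8) -> None  [called from locate_pivot, line 10]
Log origin:
  1: logged in main at line 29
  2: logged in locate_pivot at line 9
  3: logged in clip_value at line 2
  4: logged in locate_pivot at line 11
A correct fix: line 4: replace `items[count] == count` with `items[count] == gap`.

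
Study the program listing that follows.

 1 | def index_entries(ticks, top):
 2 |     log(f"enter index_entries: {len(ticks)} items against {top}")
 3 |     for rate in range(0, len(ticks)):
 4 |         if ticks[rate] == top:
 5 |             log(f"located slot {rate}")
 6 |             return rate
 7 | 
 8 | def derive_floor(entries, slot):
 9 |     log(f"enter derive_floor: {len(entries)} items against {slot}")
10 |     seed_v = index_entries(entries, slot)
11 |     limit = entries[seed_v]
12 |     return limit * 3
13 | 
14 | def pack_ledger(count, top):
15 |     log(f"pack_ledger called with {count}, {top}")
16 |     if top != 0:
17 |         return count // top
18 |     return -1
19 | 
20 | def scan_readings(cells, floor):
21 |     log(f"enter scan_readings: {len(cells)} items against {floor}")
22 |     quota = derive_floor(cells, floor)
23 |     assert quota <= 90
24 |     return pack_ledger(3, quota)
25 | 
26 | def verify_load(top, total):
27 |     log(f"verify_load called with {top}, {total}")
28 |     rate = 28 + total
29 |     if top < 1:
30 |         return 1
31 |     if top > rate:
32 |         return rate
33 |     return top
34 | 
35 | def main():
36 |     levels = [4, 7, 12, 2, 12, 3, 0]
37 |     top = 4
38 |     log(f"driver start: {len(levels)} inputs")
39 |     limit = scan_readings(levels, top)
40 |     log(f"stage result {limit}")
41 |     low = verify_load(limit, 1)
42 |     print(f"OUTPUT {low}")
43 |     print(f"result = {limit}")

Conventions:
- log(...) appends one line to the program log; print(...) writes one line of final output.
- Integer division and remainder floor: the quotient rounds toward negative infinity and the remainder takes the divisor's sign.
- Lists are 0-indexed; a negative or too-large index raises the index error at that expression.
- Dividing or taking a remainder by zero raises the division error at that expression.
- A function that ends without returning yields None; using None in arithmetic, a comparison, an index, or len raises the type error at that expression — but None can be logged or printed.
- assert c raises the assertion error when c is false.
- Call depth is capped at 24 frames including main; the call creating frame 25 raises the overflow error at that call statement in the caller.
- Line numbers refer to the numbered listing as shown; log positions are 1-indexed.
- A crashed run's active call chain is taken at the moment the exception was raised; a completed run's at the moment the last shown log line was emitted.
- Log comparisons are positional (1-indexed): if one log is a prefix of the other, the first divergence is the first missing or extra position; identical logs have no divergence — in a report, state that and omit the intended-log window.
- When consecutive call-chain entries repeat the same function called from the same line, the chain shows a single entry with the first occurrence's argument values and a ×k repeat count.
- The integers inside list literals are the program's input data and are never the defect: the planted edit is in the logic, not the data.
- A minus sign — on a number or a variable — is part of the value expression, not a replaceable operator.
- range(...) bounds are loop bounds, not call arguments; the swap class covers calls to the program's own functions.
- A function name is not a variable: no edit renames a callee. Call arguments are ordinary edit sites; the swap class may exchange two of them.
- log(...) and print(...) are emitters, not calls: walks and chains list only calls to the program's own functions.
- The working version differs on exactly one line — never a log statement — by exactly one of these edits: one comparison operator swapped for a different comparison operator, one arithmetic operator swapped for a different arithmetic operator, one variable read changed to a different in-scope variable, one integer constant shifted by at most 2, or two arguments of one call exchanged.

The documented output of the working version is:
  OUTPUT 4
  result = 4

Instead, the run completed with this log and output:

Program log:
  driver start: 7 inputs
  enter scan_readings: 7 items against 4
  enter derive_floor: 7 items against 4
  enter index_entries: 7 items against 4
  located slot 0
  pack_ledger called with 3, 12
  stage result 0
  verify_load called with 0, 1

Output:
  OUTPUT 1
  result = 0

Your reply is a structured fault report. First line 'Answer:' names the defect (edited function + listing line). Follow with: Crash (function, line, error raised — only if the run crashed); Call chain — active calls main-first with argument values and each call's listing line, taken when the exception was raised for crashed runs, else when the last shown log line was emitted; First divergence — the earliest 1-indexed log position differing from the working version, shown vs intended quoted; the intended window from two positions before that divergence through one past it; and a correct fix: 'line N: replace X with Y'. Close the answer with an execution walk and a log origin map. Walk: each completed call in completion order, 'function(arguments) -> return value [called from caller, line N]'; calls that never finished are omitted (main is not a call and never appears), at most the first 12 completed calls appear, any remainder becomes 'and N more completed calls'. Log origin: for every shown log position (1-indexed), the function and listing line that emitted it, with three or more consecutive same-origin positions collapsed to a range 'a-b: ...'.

Answer: the defect is in scan_readings at line 24.
Core observation: Everything matches until log position 6, which reads 'pack_ledger called with 3, 12' in place of 'pack_ledger called with 12, 3'.
Call chain: main -> verify_load(0, 1) (called at line 41).
First divergence: at position 6 the run shows 'pack_ledger called with 3, 12' where the working version logs 'pack_ledger called with 12, 3'.
Intended log window:
  4: enter index_entries: 7 items against 4
  5: located slot 0
  6: pack_ledger called with 12, 3
  7: stage result 4
Execution walk:
  index_entries([4, 7, 12, 2, 12, 3, 0], 4) -> 0  [called from derive_floor, line 10]
  derive_floor([4, 7, 12, 2, 12, 3, 0], 4) -> 12  [called from scan_readings, line 22]
  pack_ledger(3, 12) -> 0  [called from scan_readings, line 24]
  scan_readings([4, 7, 12, 2, 12, 3, 0], 4) -> 0  [called from main, line 39]
  verify_load(0, 1) -> 1  [called from main, line 41]
Origin of each log line:
  1 — main, line 38
  2 — scan_readings, line 21
  3 — derive_floor, line 9
  4 — index_entries, line 2
  5 — index_entries, line 5
  6 — pack_ledger, line 15
  7 — main, line 40
  8 — verify_load, line 27
A correct fix: line 24: replace `pack_ledger(3, quota)` with `pack_ledger(quota, 3)`.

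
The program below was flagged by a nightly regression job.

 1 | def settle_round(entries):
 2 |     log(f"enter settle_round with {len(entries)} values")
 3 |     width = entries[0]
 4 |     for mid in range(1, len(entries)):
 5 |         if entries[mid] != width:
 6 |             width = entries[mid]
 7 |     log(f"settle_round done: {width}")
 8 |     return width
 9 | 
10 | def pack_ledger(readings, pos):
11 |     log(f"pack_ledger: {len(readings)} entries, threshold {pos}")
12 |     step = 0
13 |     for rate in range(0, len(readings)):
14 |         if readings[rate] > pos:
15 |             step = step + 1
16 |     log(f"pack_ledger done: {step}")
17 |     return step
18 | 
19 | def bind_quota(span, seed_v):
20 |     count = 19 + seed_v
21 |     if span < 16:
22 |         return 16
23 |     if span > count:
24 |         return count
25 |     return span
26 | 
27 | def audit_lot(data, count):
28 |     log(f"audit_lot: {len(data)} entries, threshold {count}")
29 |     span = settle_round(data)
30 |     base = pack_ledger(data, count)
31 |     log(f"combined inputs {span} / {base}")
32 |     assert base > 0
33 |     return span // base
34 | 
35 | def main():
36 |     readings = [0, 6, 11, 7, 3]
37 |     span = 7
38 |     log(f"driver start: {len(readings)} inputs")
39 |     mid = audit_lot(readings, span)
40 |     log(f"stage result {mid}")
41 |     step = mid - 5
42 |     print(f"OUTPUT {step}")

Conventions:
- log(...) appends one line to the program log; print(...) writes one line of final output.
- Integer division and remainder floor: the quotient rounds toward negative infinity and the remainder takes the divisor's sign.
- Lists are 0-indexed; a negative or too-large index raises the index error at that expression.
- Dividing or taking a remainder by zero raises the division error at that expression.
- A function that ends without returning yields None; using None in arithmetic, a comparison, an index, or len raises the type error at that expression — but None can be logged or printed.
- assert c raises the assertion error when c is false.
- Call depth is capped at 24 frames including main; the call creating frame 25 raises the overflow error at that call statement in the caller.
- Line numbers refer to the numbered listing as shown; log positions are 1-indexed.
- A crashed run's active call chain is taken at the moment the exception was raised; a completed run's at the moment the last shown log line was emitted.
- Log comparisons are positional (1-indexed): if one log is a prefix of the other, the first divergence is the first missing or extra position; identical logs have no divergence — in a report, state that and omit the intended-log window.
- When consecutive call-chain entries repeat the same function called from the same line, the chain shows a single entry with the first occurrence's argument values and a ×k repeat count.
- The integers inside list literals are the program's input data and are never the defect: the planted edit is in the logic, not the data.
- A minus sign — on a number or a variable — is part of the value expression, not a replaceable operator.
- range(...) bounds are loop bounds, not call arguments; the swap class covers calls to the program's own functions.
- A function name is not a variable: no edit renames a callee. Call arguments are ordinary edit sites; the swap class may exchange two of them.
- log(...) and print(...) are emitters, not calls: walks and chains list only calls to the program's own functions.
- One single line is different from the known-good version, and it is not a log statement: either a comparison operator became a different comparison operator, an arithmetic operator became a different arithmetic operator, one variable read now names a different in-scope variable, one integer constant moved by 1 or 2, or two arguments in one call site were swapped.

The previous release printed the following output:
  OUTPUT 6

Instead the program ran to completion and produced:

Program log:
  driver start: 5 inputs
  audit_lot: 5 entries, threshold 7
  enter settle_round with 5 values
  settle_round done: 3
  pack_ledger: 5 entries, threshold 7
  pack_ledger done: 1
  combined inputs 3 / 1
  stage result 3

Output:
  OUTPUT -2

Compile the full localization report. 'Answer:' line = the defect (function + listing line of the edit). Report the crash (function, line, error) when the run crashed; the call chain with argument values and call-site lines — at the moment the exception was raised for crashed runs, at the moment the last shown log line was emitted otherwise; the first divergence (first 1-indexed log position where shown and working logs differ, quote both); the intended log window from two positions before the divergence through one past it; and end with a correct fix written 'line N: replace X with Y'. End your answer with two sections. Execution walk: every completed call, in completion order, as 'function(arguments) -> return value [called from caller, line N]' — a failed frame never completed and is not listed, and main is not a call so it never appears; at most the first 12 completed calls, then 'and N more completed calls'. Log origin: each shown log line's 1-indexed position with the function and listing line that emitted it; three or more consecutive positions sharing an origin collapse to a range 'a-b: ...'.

Answer: the defect is in settle_round at line 5.
Core observation: Position 4 is the first bad log line: 'settle_round done: 3' should read 'settle_round done: 11'.
Call chain: main.
First divergence: position 4 — shown 'settle_round done: 3', intended 'settle_round done: 11'.
Intended log window:
  2: audit_lot: 5 entries, threshold 7
  3: enter settle_round with 5 values
  4: settle_round done: 11
  5: pack_ledger: 5 entries, threshold 7
Execution walk:
  settle_round([0, 6, 11, 7, 3]) -> 3  [called from audit_lot, line 29]
  pack_ledger([0, 6, 11, 7, 3], 7) -> 1  [called from audit_lot, line 30]
  audit_lot([0, 6, 11, 7, 3], 7) -> 3  [called from main, line 39]
Log origin:
  1: logged in main at line 38
  2: logged in audit_lot at line 28
  3: logged in settle_round at line 2
  4: logged in settle_round at line 7
  5: logged in pack_ledger at line 11
  6: logged in pack_ledger at line 16
  7: logged in audit_lot at line 31
  8: logged in main at line 40
A correct fix: line 5: replace `!=` with `>`.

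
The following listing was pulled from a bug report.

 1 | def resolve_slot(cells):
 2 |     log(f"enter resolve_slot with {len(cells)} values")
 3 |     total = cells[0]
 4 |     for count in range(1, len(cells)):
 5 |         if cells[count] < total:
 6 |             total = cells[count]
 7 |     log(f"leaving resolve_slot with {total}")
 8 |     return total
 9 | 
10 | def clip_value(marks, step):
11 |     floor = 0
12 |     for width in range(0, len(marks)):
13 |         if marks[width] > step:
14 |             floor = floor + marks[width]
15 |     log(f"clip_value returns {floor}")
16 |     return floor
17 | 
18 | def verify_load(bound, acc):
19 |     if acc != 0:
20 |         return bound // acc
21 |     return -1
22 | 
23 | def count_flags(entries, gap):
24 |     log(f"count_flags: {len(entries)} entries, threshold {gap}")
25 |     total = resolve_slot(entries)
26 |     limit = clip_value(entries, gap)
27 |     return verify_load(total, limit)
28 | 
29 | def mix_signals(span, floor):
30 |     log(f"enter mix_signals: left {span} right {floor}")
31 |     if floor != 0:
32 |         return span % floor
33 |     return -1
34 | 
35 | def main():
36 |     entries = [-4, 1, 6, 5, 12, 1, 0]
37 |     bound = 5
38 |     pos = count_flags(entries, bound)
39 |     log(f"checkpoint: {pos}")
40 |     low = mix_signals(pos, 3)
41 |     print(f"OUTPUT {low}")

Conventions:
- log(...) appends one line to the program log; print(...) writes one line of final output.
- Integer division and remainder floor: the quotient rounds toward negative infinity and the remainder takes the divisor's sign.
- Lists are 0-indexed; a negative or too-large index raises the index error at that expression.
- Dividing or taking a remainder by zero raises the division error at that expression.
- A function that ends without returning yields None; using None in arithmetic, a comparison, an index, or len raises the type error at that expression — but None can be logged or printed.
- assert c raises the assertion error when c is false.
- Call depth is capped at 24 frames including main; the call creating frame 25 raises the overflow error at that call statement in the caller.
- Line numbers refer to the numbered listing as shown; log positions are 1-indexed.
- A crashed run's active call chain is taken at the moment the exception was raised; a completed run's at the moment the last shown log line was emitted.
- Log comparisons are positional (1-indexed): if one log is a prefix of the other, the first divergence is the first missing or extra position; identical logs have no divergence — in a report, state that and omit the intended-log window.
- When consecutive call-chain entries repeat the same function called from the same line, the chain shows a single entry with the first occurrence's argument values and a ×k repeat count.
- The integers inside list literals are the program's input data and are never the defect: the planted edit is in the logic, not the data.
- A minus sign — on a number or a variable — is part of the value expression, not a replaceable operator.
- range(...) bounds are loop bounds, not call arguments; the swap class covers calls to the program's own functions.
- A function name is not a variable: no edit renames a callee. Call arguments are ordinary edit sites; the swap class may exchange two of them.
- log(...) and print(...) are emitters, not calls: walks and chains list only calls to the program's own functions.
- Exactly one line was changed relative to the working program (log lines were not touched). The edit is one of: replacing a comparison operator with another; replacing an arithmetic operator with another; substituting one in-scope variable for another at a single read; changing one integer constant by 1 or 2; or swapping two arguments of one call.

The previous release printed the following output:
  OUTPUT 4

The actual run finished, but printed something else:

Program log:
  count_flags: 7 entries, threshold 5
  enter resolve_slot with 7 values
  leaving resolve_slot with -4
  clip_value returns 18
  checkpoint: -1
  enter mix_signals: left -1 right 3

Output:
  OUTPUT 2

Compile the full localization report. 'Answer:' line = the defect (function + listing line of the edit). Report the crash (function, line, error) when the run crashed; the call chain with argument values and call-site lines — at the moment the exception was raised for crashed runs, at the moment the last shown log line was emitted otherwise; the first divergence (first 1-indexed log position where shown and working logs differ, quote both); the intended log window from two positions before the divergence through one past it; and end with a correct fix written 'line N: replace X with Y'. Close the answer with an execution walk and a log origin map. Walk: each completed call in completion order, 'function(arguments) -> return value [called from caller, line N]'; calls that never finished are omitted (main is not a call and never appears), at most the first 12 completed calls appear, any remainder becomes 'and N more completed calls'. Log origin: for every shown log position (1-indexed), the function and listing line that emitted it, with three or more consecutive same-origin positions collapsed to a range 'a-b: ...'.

Answer: the defect is in main at line 40.
Core observation: Log line 6 is where behavior first shows: 'enter mix_signals: left -1 right 3' appears instead of 'enter mix_signals: left -1 right 5'.
Call chain: main -> mix_signals(-1, 3) (called at line 40).
First divergence: at position 6 the run shows 'enter mix_signals: left -1 right 3' where the working version logs 'enter mix_signals: left -1 right 5'.
Intended log window:
  4: clip_value returns 18
  5: checkpoint: -1
  6: enter mix_signals: left -1 right 5
Execution walk:
  resolve_slot([-4, 1, 6, 5, 12, 1, 0]) -> -4  [called from count_flags, line 25]
  clip_value([-4, 1, 6, 5, 12, 1, 0], 5) -> 18  [called from count_flags, line 26]
  verify_load(-4, 18) -> -1  [called from count_flags, line 27]
  count_flags([-4, 1, 6, 5, 12, 1, 0], 5) -> -1  [called from main, line 38]
  mix_signals(-1, 3) -> 2  [called from main, line 40]
Log origins:
  1: emitted by count_flags (line 24)
  2: emitted by resolve_slot (line 2)
  3: emitted by resolve_slot (line 7)
  4: emitted by clip_value (line 15)
  5: emitted by main (line 39)
  6: emitted by mix_signals (line 30)
A correct fix: line 40: replace `3` with `5`.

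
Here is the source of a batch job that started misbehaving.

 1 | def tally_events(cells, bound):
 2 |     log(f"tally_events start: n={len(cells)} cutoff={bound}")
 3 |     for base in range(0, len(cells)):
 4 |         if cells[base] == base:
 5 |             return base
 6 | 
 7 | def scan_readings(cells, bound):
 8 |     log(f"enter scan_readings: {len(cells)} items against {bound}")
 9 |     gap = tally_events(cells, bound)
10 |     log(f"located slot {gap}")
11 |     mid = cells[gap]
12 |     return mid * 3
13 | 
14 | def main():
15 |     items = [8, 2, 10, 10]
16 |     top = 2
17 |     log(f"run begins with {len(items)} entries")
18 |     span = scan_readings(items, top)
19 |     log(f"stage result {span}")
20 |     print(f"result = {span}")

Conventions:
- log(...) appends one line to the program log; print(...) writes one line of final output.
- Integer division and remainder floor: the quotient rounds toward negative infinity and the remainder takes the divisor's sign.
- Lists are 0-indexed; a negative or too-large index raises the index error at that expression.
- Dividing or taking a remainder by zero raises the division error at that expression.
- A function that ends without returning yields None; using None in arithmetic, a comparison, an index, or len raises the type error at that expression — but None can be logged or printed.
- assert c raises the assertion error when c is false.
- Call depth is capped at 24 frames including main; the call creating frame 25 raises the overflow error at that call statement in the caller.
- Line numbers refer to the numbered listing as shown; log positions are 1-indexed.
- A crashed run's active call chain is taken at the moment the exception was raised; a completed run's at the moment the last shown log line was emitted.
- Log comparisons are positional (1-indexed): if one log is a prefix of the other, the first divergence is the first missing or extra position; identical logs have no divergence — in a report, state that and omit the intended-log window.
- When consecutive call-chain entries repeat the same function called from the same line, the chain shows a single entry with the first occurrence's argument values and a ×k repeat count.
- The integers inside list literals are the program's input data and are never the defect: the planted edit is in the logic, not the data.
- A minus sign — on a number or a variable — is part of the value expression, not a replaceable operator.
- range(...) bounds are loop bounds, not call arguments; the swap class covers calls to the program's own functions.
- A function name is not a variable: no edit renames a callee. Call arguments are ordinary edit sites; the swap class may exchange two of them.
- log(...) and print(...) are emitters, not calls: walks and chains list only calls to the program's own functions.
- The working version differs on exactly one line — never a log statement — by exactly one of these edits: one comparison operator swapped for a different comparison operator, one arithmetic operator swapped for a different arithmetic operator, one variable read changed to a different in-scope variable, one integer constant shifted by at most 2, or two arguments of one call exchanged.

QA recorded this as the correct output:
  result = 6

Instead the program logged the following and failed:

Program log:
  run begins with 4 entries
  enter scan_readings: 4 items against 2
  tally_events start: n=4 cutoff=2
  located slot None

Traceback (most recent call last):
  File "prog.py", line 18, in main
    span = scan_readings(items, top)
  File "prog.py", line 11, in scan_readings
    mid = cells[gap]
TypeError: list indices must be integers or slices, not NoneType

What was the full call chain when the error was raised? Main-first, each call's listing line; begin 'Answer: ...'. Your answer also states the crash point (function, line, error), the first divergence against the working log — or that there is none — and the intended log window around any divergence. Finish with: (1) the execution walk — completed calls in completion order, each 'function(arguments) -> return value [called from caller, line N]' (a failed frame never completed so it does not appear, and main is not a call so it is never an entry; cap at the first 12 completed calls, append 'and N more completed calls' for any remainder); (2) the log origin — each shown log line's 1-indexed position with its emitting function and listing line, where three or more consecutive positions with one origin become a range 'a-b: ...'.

Answer: main -> scan_readings (called at line 18).
Key fact: The earliest visible damage is log position 4 — 'located slot None' rather than the intended 'located slot 1'.
Crash: scan_readings, line 11, TypeError.
First divergence: position 4; shown 'located slot None' vs intended 'located slot 1'.
Intended log window:
  2: enter scan_readings: 4 items against 2
  3: tally_events start: n=4 cutoff=2
  4: located slot 1
  5: stage result 6
Execution walk:
  tally_events([8, 2, 10, 10], 2) -> None  [called from scan_readings, line 9]
Origin of each log line:
  1: from main, line 17
  2: from scan_readings, line 8
  3: from tally_events, line 2
  4: from scan_readings, line 10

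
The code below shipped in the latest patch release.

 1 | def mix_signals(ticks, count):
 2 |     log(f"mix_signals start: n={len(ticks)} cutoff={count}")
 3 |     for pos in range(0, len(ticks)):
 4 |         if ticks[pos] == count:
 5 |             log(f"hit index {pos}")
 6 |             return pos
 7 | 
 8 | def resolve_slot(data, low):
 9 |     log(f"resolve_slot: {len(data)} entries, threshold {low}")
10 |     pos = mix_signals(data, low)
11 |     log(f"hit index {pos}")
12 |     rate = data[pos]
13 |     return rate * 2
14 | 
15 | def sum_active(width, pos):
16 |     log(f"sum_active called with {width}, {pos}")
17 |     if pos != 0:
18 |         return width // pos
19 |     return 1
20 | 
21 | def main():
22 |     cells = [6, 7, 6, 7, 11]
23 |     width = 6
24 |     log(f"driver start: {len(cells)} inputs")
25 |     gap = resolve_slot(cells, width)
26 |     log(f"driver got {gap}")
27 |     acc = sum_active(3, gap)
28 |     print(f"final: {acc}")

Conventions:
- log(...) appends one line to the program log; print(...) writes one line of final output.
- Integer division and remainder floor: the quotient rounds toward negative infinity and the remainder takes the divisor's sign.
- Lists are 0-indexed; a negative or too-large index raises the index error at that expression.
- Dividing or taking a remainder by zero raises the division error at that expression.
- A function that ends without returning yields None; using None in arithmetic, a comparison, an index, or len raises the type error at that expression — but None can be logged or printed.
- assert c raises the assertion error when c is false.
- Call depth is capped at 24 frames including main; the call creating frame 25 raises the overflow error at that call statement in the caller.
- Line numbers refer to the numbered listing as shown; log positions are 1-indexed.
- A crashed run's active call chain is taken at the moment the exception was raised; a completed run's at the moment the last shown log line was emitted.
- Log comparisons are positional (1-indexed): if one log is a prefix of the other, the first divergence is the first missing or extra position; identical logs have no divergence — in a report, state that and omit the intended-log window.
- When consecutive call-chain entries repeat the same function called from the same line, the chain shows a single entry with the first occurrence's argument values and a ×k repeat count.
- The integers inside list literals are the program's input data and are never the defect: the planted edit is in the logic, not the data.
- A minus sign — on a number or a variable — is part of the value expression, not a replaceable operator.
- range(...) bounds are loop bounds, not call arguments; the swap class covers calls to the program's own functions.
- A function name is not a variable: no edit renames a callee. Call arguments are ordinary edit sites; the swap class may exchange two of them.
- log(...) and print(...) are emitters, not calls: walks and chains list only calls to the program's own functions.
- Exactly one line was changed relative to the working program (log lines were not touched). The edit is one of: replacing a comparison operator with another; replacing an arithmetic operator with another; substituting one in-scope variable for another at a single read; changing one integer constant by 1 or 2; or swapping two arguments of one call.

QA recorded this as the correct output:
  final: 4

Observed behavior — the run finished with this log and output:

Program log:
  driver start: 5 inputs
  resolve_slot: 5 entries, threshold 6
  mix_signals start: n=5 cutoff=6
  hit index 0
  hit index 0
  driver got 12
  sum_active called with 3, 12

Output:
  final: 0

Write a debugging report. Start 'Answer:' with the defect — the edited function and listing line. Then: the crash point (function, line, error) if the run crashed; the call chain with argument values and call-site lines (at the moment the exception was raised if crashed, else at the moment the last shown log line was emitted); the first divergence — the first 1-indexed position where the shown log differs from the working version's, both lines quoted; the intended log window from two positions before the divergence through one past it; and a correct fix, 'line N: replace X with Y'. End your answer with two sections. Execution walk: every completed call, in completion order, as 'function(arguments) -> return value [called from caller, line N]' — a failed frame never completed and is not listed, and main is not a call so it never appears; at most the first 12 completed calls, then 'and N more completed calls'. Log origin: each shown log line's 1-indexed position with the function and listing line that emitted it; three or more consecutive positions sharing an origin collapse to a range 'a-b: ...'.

Answer: the defect is in main at line 27.
Key observation: Log line 7 is where behavior first shows: 'sum_active called with 3, 12' appears instead of 'sum_active called with 12, 3'.
Call chain: main -> sum_active(3, 12) (called at line 27).
First divergence: position 7 — the shown line 'sum_active called with 3, 12' should read 'sum_active called with 12, 3'.
Intended log window:
  5: hit index 0
  6: driver got 12
  7: sum_active called with 12, 3
Execution walk:
  mix_signals([6, 7, 6, 7, 11], 6) -> 0  [called from resolve_slot, line 10]
  resolve_slot([6, 7, 6, 7, 11], 6) -> 12  [called from main, line 25]
  sum_active(3, 12) -> 0  [called from main, line 27]
Origin of each log line:
  1: logged in main at line 24
  2: logged in resolve_slot at line 9
  3: logged in mix_signals at line 2
  4: logged in mix_signals at line 5
  5: logged in resolve_slot at line 11
  6: logged in main at line 26
  7: logged in sum_active at line 16
A correct fix: line 27: replace `sum_active(3, gap)` with `sum_active(gap, 3)`.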